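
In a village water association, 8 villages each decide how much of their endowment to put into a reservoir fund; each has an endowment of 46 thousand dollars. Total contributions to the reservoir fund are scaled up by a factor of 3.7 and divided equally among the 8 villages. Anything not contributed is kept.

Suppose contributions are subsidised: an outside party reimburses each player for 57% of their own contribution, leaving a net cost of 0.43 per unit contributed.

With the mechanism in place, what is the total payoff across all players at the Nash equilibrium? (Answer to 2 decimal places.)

With the mechanism, a contributed unit returns (3.7/8) / 0.43 = 1.0756 per unit of net cost to the contributor — now above 1 — so contributing fully is weakly dominant for every player.
So the Nash equilibrium is full contribution by all 8; the group earns 8 × (46 × 0.57 + 3.7 × 46) = 1571.36.

1571.36 thousand dollars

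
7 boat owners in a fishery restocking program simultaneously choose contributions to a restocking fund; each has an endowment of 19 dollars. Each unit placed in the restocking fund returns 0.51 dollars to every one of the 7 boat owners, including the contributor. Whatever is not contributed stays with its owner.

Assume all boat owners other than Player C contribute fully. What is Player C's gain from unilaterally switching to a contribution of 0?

Switching from a contribution of 19 to 0 lets Player C keep an extra 19 dollars, but lowers the restocking fund by 19, which costs Player C their own share of that drop: 0.51 × 19 = 9.69.
Net gain = 19 − 9.69 = 9.31. The private return per contributed unit (0.51) is below 1, so free-riding is indeed the best response regardless of what the others do.

9.31 dollars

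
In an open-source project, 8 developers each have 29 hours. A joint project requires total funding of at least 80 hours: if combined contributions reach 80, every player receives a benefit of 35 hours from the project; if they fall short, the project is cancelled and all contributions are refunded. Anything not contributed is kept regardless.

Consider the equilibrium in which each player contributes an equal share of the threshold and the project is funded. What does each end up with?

54 hours

Equal share of the threshold: 80/8 = 10.
At this profile no one gains by cutting their contribution: any cut drops the total below 80, the project is cancelled, contributions are refunded, and the deviator ends with 29, which is less than 29 − 10 + 35 = 54. Contributing more than 10 just wastes the excess. So contributing exactly 10 is a best response.
Each player's payoff: 29 − 10 + 35 = 54.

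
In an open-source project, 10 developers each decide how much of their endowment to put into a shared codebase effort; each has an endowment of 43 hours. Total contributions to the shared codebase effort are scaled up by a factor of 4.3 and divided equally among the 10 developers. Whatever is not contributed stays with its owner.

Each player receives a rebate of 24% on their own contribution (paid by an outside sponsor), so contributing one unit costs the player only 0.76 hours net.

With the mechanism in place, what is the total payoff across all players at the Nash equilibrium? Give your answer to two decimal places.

430.00 hours

Even with the mechanism, each unit contributed returns only (4.3/10) / 0.76 = 0.5658 per unit of net cost, so contributing nothing is still dominant.
At the Nash equilibrium no one contributes; group total payoff = 10 × 43 = 430.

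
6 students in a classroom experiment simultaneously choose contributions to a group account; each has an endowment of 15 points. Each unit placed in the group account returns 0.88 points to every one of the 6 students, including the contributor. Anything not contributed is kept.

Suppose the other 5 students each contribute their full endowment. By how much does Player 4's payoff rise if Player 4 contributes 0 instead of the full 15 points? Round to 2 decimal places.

1.80 points

Switching from a contribution of 15 to 0 lets Player 4 keep an extra 15 points, but lowers the group account by 15, which costs Player 4 their own share of that drop: 0.88 × 15 = 13.20.
Net gain = 15 − 13.20 = 1.80. The private return per contributed unit (0.88) is below 1, so free-riding is indeed the best response regardless of what the others do.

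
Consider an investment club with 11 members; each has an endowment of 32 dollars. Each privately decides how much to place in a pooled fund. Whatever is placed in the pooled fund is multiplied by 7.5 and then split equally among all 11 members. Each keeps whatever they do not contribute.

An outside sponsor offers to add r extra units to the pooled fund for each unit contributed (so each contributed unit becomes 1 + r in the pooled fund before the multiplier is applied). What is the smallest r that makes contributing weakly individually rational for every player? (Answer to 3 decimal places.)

With matching at rate r, one contributed unit becomes (1 + r) in the pooled fund and returns 7.5 × (1 + r) / 11 to the contributor.
Setting this equal to 1: 1 + r = 11/7.5 = 1.4667.
So the minimum matching rate is r = 1.4667 − 1 = 0.467.

0.467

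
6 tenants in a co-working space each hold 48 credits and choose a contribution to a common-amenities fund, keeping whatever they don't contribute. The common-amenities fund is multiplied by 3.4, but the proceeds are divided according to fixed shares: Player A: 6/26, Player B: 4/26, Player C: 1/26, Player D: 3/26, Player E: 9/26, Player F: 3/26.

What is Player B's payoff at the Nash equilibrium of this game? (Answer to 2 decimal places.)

73.11 credits

Each unit j contributes comes back to j as 3.4 × (j's share), so j prefers to contribute only if that share exceeds 1/3.4 = 0.2941; otherwise keeping the unit dominates.
The only share above 0.2941 is Player E's 9/26, contributing 48; the remaining 5 contribute 0. Total contributed: 48.
Player B keeps 48 and receives 3.4 × 48 × 4/26 = 25.11 from the common-amenities fund, for a payoff of 73.11.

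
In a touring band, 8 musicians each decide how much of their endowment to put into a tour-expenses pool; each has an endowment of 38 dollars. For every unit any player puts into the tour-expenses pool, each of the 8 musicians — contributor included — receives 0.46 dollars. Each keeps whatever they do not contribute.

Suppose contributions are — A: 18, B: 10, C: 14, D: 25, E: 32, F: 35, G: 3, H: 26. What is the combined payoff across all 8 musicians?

740.84 dollars

Total contributed: 18 + 10 + 14 + 25 + 32 + 35 + 3 + 26 = 163; total kept: 8 × 38 − 163 = 141.
The tour-expenses pool pays out 0.46 × 8 × 163 = 599.84 in aggregate.
Group total = 141 + 599.84 = 740.84.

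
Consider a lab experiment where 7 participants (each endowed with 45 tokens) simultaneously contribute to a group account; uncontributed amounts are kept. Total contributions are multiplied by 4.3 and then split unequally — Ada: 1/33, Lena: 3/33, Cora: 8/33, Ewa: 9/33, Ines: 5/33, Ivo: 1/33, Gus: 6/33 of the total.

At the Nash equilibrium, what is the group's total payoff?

For player j, contributing a unit is worthwhile iff 4.3 × (j's share) ≥ 1, i.e. iff j's share is at least 0.2326.
Cora and Ewa clear that bar, contributing 45 each; the remaining 5 contribute 0. Total contributed: 90.
The group account pays out 4.3 × 90 = 387.00 in total (split across the unequal shares, but the aggregate is all that matters for the group sum).
The 5 free-riders keep 45 each, adding 225. Group total = 225 + 387.00 = 612.00.

612.00 tokens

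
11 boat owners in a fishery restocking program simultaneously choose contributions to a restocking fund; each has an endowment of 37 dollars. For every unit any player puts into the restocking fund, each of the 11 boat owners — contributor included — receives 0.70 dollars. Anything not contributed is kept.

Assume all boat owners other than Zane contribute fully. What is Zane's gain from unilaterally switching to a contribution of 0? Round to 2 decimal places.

Switching from a contribution of 37 to 0 lets Zane keep an extra 37 dollars, but lowers the restocking fund by 37, which costs Zane their own share of that drop: 0.70 × 37 = 25.90.
Net gain = 37 − 25.90 = 11.10. The private return per contributed unit (0.70) is below 1, so free-riding is indeed the best response regardless of what the others do.

11.10 dollars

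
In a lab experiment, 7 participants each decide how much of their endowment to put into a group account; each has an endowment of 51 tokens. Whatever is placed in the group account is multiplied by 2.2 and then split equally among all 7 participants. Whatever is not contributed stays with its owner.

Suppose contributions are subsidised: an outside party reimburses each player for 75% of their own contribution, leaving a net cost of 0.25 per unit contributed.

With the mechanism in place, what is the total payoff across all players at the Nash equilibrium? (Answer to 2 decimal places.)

Under the mechanism each unit contributed yields (2.2/7) / 0.25 = 1.2571 back to its contributor per unit of net cost, which exceeds 1, making full contribution the dominant choice for everyone.
At the Nash equilibrium everyone contributes 51. Group total payoff = 7 × (51 × 0.75 + 2.2 × 51) = 1053.15.

1053.15 tokens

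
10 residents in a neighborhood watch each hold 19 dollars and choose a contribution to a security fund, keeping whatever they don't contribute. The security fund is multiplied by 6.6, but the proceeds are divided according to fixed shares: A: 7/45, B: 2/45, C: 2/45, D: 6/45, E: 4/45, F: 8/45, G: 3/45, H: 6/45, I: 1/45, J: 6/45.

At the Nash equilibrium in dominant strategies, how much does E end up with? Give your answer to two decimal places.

Player j's private return per contributed unit is 6.6 × (j's share). Contributing is weakly dominant for j when that share is at least 1/6.6 = 0.1515, and contributing 0 is dominant otherwise.
The shares above 0.1515 belong to A and F, contributing 19 each; the remaining 8 contribute 0. Total contributed: 38.
E keeps 19 and receives 6.6 × 38 × 4/45 = 22.29 from the security fund, for a payoff of 41.29.

41.29 dollars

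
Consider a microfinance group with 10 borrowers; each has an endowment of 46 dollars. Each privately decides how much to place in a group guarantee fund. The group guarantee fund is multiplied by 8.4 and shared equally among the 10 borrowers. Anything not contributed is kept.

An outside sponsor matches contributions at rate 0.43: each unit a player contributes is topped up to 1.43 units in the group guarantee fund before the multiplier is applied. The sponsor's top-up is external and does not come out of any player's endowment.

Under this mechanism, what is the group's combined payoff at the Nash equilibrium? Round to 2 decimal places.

With the mechanism, a contributed unit returns 8.4 × 1.43 / 10 = 1.2012 per unit of net cost to the contributor — now above 1 — so contributing fully is weakly dominant for every player.
So the Nash equilibrium is full contribution by all 10; the group earns 8.4 × 1.43 × 460 = 5525.52.

5525.52 dollars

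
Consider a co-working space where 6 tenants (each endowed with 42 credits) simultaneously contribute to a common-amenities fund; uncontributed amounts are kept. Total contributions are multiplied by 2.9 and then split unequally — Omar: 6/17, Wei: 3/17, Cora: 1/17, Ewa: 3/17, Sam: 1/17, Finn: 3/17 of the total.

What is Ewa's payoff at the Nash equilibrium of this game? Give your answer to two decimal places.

For player j, contributing a unit is worthwhile iff 2.9 × (j's share) ≥ 1, i.e. iff j's share is at least 0.3448.
Omar alone (share 6/17) is above the threshold, contributing 42; the remaining 5 contribute 0. Total contributed: 42.
Ewa keeps 42 and receives 2.9 × 42 × 3/17 = 21.49 from the common-amenities fund, for a payoff of 63.49.

63.49 credits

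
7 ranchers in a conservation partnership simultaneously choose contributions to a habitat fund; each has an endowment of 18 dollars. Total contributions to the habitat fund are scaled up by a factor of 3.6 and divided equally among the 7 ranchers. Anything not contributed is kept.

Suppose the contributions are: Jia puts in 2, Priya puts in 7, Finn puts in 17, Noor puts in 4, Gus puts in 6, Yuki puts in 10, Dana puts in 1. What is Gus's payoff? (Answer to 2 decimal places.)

Total contributed: 2 + 7 + 17 + 4 + 6 + 10 + 1 = 47.
Each receives 3.6 × 47 / 7 = 24.17 from the habitat fund.
Gus keeps 18 − 6 = 12, so Gus's payoff is 12 + 24.17 = 36.17.

36.17 dollars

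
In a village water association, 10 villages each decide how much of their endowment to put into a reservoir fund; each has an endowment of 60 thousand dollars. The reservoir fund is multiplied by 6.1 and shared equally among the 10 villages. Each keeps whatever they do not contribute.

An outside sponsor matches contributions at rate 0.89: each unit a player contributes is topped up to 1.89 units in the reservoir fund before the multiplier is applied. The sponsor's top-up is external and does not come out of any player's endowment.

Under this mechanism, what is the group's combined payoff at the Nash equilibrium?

6917.40 thousand dollars

Under the mechanism each unit contributed yields 6.1 × 1.89 / 10 = 1.1529 back to its contributor per unit of net cost, which exceeds 1, making full contribution the dominant choice for everyone.
So the Nash equilibrium is full contribution by all 10; the group earns 6.1 × 1.89 × 600 = 6917.40.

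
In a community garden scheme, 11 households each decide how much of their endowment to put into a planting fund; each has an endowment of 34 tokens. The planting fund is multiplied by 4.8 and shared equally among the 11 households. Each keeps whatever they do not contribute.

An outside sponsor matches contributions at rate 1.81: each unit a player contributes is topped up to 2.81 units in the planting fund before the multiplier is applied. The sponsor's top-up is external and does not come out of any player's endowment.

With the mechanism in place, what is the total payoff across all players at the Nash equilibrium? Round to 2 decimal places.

Under the mechanism each unit contributed yields 4.8 × 2.81 / 11 = 1.2262 back to its contributor per unit of net cost, which exceeds 1, making full contribution the dominant choice for everyone.
At the Nash equilibrium everyone contributes 34. Group total payoff = 4.8 × 2.81 × 374 = 5044.51.

5044.51 tokens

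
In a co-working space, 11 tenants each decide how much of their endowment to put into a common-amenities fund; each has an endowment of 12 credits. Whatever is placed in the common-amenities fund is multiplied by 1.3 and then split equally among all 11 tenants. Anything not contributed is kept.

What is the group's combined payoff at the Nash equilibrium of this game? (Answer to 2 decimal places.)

132.00 credits

Each contributed unit returns 1.3/11 = 0.1182 to its contributor — below 1 — so contributing 0 is dominant for every player. At the Nash equilibrium everyone keeps their 12, and the group total is 11 × 12 = 132.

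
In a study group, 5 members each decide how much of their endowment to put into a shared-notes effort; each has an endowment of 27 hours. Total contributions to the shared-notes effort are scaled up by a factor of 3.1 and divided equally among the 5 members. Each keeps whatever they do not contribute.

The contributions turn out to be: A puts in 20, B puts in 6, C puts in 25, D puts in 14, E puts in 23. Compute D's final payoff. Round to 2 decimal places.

Total contributed: 20 + 6 + 25 + 14 + 23 = 88.
Each receives 3.1 × 88 / 5 = 54.56 from the shared-notes effort.
D keeps 27 − 14 = 13, so D's payoff is 13 + 54.56 = 67.56.

67.56 hours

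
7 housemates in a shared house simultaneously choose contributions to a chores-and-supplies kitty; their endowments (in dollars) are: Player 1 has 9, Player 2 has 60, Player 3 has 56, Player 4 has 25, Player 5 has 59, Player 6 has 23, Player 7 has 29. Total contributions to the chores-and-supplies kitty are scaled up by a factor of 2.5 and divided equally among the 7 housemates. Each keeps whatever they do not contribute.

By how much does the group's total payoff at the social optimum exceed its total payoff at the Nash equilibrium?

391.50 dollars

The private return per contributed unit is 2.5/7 = 0.3571 < 1 for every player regardless of endowment, so the Nash equilibrium is zero contribution and the group total is Σ E_j = 9 + 60 + 56 + 25 + 59 + 23 + 29 = 261.
Each contributed unit returns 2.500 to the group, so the social optimum is full contribution by everyone: group total = 2.500 × 261 = 652.50.
Efficiency loss = (2.500 − 1) × 261 = 391.50.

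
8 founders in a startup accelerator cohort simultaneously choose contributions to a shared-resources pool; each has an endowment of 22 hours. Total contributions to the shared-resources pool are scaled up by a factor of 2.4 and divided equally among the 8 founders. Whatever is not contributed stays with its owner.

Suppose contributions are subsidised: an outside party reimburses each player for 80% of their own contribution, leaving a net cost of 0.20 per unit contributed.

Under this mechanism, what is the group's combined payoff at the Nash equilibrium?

563.20 hours

The effective private return per unit is now (2.4/8) / 0.20 = 1.5000 > 1, so every player's dominant strategy flips to full contribution.
At the Nash equilibrium everyone contributes 22. Group total payoff = 8 × (22 × 0.80 + 2.4 × 22) = 563.20.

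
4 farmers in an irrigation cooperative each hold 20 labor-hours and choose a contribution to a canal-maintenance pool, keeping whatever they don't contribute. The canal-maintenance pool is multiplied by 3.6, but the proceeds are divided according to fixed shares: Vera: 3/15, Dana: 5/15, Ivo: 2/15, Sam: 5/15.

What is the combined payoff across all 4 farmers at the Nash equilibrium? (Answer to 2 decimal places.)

For player j, contributing a unit is worthwhile iff 3.6 × (j's share) ≥ 1, i.e. iff j's share is at least 0.2778.
Dana and Sam clear that bar, contributing 20 each; the remaining 2 contribute 0. Total contributed: 40.
The canal-maintenance pool pays out 3.6 × 40 = 144.00 in total (split across the unequal shares, but the aggregate is all that matters for the group sum).
The 2 free-riders keep 20 each, adding 40. Group total = 40 + 144.00 = 184.00.

184.00 labor-hours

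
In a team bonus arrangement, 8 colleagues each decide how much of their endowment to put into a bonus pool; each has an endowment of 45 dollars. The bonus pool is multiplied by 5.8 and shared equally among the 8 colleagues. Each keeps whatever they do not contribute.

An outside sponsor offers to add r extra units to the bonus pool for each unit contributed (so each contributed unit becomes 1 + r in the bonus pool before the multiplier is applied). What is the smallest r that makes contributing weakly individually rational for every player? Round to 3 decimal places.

0.379

With matching at rate r, one contributed unit becomes (1 + r) in the bonus pool and returns 5.8 × (1 + r) / 8 to the contributor.
Setting this equal to 1: 1 + r = 8/5.8 = 1.3793.
So the minimum matching rate is r = 1.3793 − 1 = 0.379.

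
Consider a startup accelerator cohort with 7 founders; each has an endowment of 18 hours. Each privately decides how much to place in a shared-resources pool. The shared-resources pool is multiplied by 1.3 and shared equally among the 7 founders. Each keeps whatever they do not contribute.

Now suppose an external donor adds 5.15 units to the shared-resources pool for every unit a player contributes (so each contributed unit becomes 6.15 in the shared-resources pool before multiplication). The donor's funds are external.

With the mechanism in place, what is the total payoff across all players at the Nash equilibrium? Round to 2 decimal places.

Under the mechanism each unit contributed yields 1.3 × 6.15 / 7 = 1.1421 back to its contributor per unit of net cost, which exceeds 1, making full contribution the dominant choice for everyone.
At the Nash equilibrium everyone contributes 18. Group total payoff = 1.3 × 6.15 × 126 = 1007.37.

1007.37 hours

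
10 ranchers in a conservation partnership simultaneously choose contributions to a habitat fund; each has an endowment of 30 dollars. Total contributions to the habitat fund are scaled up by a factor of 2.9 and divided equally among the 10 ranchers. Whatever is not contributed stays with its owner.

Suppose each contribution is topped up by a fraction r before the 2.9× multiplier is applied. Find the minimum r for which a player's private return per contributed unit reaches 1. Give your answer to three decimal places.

With matching at rate r, one contributed unit becomes (1 + r) in the habitat fund and returns 2.9 × (1 + r) / 10 to the contributor.
Setting this equal to 1: 1 + r = 10/2.9 = 3.4483.
So the minimum matching rate is r = 3.4483 − 1 = 2.448.

2.448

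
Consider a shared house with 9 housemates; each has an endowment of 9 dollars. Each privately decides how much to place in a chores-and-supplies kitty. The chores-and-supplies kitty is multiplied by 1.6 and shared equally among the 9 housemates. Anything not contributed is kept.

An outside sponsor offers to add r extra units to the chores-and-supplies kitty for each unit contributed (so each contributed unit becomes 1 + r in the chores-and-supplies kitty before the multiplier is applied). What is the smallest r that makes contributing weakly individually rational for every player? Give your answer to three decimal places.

With matching at rate r, one contributed unit becomes (1 + r) in the chores-and-supplies kitty and returns 1.6 × (1 + r) / 9 to the contributor.
Setting this equal to 1: 1 + r = 9/1.6 = 5.6250.
So the minimum matching rate is r = 5.6250 − 1 = 4.625.

4.625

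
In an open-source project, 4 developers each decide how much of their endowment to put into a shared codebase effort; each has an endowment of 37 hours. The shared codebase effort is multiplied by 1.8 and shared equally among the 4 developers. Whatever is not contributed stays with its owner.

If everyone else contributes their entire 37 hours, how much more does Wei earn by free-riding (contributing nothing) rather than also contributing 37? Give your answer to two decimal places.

20.35 hours

Switching from a contribution of 37 to 0 lets Wei keep an extra 37 hours, but lowers the shared codebase effort by 37, which costs Wei their own share of that drop: 1.8/4 × 37 = 16.65.
Net gain = 37 − 16.65 = 20.35. The private return per contributed unit (0.4500) is below 1, so free-riding is indeed the best response regardless of what the others do.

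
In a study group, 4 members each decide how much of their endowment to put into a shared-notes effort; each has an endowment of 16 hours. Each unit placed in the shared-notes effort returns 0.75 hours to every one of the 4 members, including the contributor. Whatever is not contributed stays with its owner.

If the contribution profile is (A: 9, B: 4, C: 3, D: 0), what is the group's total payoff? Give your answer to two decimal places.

96.00 hours

Total contributed: 9 + 4 + 3 + 0 = 16; total kept: 4 × 16 − 16 = 48.
The shared-notes effort pays out 0.75 × 4 × 16 = 48.00 in aggregate.
Group total = 48 + 48.00 = 96.00.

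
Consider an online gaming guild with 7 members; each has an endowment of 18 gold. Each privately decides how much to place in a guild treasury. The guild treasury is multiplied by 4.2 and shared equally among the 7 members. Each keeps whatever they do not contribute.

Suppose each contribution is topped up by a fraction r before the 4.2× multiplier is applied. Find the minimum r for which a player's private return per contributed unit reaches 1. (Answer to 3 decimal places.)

0.667

With matching at rate r, one contributed unit becomes (1 + r) in the guild treasury and returns 4.2 × (1 + r) / 7 to the contributor.
Setting this equal to 1: 1 + r = 7/4.2 = 1.6667.
So the minimum matching rate is r = 1.6667 − 1 = 0.667.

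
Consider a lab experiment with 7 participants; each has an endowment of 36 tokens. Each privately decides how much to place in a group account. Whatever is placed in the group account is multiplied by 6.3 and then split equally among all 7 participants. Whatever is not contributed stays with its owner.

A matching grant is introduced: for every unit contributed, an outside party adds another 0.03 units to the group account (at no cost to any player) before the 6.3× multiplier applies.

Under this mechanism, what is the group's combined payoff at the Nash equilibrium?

The effective private return is 6.3 × 1.03 / 7 = 0.9270, which is still under 1, so the mechanism doesn't change anyone's dominant strategy: zero contribution.
At the Nash equilibrium no one contributes; group total payoff = 7 × 36 = 252.

252.00 tokens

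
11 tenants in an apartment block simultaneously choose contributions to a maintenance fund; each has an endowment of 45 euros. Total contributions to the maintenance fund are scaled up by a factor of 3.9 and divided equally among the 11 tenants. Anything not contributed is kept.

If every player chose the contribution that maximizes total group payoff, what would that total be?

1930.50 euros

Each contributed unit returns 3.900 to the group as a whole (0.3545 to each of 11 players), which exceeds 1, so the social optimum is full contribution: group total = 3.900 × 495 = 1930.50.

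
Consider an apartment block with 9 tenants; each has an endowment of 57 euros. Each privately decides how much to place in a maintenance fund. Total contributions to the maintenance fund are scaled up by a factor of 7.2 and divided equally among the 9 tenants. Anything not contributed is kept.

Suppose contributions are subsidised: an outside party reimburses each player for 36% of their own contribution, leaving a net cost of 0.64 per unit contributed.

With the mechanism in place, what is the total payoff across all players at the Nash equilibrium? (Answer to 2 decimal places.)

Under the mechanism each unit contributed yields (7.2/9) / 0.64 = 1.2500 back to its contributor per unit of net cost, which exceeds 1, making full contribution the dominant choice for everyone.
So the Nash equilibrium is full contribution by all 9; the group earns 9 × (57 × 0.36 + 7.2 × 57) = 3878.28.

3878.28 euros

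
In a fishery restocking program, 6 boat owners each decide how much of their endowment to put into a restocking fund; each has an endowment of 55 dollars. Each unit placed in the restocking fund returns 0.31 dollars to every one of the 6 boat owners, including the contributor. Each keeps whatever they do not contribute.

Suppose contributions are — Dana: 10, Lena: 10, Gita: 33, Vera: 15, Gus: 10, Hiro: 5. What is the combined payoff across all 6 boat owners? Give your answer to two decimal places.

Total contributed: 10 + 10 + 33 + 15 + 10 + 5 = 83; total kept: 6 × 55 − 83 = 247.
The restocking fund pays out 0.31 × 6 × 83 = 154.38 in aggregate.
Group total = 247 + 154.38 = 401.38.

401.38 dollars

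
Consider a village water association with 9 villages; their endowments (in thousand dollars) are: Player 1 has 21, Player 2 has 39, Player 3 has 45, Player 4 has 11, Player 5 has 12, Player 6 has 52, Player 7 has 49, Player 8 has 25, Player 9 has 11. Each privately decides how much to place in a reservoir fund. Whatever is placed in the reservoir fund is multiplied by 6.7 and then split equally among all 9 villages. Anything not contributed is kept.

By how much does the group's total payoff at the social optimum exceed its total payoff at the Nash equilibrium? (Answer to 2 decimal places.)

1510.50 thousand dollars

The private return per contributed unit is 6.7/9 = 0.7444 < 1 for every player regardless of endowment, so the Nash equilibrium is zero contribution and the group total is Σ E_j = 21 + 39 + 45 + 11 + 12 + 52 + 49 + 25 + 11 = 265.
Each contributed unit returns 6.700 to the group, so the social optimum is full contribution by everyone: group total = 6.700 × 265 = 1775.50.
Efficiency loss = (6.700 − 1) × 265 = 1510.50.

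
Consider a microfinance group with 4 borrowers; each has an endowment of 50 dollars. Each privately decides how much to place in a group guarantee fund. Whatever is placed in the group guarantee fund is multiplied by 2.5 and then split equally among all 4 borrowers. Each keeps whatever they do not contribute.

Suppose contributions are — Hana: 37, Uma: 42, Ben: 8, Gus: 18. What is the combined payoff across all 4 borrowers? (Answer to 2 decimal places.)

Total contributed: 37 + 42 + 8 + 18 = 105; total kept: 4 × 50 − 105 = 95.
The group guarantee fund pays out 2.5 × 105 = 262.50 in aggregate.
Group total = 95 + 262.50 = 357.50.

357.50 dollars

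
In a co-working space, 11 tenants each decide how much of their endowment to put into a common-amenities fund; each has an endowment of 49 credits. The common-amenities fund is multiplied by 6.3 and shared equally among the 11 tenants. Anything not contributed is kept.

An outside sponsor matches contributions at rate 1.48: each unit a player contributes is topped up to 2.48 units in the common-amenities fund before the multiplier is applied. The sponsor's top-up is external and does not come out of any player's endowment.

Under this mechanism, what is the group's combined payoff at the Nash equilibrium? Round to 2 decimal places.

The effective private return per unit is now 6.3 × 2.48 / 11 = 1.4204 > 1, so every player's dominant strategy flips to full contribution.
At the Nash equilibrium everyone contributes 49. Group total payoff = 6.3 × 2.48 × 539 = 8421.34.

8421.34 credits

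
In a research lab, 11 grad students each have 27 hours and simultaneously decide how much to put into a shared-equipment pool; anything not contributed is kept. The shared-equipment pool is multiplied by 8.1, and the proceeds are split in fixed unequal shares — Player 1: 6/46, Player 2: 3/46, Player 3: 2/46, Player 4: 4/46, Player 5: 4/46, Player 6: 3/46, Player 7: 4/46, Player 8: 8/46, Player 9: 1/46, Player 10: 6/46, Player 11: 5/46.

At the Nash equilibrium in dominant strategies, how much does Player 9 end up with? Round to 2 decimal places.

41.26 hours

Each unit j contributes comes back to j as 8.1 × (j's share), so j prefers to contribute only if that share exceeds 1/8.1 = 0.1235; otherwise keeping the unit dominates.
The shares above 0.1235 belong to Player 1, Player 8 and Player 10, contributing 27 each; the remaining 8 contribute 0. Total contributed: 81.
Player 9 keeps 27 and receives 8.1 × 81 × 1/46 = 14.26 from the shared-equipment pool, for a payoff of 41.26.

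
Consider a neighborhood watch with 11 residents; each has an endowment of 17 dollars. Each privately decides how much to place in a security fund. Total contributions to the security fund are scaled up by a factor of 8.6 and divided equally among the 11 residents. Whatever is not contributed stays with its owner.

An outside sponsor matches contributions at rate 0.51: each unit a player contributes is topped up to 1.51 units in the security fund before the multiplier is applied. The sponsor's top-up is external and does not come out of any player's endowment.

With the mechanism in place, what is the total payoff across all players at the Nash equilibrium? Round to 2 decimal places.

2428.38 dollars

The effective private return per unit is now 8.6 × 1.51 / 11 = 1.1805 > 1, so every player's dominant strategy flips to full contribution.
So the Nash equilibrium is full contribution by all 11; the group earns 8.6 × 1.51 × 187 = 2428.38.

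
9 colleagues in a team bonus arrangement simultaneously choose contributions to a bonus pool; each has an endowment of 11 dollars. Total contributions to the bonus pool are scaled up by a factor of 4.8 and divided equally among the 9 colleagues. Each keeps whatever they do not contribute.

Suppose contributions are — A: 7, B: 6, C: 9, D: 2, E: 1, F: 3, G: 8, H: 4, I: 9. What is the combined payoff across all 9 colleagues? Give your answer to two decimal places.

285.20 dollars

Total contributed: 7 + 6 + 9 + 2 + 1 + 3 + 8 + 4 + 9 = 49; total kept: 9 × 11 − 49 = 50.
The bonus pool pays out 4.8 × 49 = 235.20 in aggregate.
Group total = 50 + 235.20 = 285.20.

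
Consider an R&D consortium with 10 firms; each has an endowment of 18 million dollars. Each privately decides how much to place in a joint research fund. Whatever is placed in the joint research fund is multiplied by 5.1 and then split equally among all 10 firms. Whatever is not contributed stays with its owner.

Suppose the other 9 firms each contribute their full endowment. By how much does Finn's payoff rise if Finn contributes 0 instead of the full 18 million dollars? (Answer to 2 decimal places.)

Switching from a contribution of 18 to 0 lets Finn keep an extra 18 million dollars, but lowers the joint research fund by 18, which costs Finn their own share of that drop: 5.1/10 × 18 = 9.18.
Net gain = 18 − 9.18 = 8.82. The private return per contributed unit (0.5100) is below 1, so free-riding is indeed the best response regardless of what the others do.

8.82 million dollars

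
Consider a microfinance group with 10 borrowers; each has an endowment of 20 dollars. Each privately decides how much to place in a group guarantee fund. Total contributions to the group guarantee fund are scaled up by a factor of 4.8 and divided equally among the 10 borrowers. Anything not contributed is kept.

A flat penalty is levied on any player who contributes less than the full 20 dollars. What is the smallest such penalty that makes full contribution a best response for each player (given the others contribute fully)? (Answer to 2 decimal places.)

10.40 dollars

Given the others contribute fully, the best deviation is to contribute 0 (any partial contribution still incurs the fine and gives up units whose private return 0.4800 is below 1).
Deviating from 20 to 0 saves 20 dollars but forfeits the deviator's share of the drop in the group guarantee fund: 4.8/10 × 20 = 9.60.
So the deviation gain is 20 − 9.60 = 10.40, and the fine must be at least 10.40 dollars to wipe it out.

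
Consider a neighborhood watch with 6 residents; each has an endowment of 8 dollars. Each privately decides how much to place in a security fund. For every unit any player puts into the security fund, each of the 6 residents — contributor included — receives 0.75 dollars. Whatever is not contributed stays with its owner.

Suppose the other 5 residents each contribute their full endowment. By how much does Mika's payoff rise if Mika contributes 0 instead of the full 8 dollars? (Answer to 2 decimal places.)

2.00 dollars

Switching from a contribution of 8 to 0 lets Mika keep an extra 8 dollars, but lowers the security fund by 8, which costs Mika their own share of that drop: 0.75 × 8 = 6.00.
Net gain = 8 − 6.00 = 2.00. The private return per contributed unit (0.75) is below 1, so free-riding is indeed the best response regardless of what the others do.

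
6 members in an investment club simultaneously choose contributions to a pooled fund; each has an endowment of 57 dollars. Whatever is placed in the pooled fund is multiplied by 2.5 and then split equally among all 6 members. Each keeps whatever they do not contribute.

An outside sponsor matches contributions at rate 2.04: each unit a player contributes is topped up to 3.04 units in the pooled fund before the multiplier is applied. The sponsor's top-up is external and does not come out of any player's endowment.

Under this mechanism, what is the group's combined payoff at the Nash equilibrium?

With the mechanism, a contributed unit returns 2.5 × 3.04 / 6 = 1.2667 per unit of net cost to the contributor — now above 1 — so contributing fully is weakly dominant for every player.
So the Nash equilibrium is full contribution by all 6; the group earns 2.5 × 3.04 × 342 = 2599.20.

2599.20 dollars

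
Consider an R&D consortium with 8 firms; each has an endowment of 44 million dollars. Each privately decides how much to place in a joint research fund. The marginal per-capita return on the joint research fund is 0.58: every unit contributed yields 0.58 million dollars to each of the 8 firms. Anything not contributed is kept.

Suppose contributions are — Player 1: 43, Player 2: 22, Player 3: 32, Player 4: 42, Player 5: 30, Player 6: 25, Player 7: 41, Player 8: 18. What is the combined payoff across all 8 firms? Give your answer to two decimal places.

1272.92 million dollars

Total contributed: 43 + 22 + 32 + 42 + 30 + 25 + 41 + 18 = 253; total kept: 8 × 44 − 253 = 99.
The joint research fund pays out 0.58 × 8 × 253 = 1173.92 in aggregate.
Group total = 99 + 1173.92 = 1272.92.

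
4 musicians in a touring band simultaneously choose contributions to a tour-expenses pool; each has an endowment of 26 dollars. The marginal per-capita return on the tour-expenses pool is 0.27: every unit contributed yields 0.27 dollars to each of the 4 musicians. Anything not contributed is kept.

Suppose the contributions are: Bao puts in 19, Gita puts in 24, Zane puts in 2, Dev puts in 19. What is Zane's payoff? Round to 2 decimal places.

41.28 dollars

Total contributed: 19 + 24 + 2 + 19 = 64.
Each receives 0.27 × 64 = 17.28 from the tour-expenses pool.
Zane keeps 26 − 2 = 24, so Zane's payoff is 24 + 17.28 = 41.28.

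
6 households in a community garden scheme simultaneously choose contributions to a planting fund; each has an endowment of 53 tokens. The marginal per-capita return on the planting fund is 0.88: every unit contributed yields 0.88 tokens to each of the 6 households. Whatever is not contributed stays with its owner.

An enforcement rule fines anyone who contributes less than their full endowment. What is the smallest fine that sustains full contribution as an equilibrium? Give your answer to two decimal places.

Given the others contribute fully, the best deviation is to contribute 0 (any partial contribution still incurs the fine and gives up units whose private return 0.88 is below 1).
Deviating from 53 to 0 saves 53 tokens but forfeits the deviator's share of the drop in the planting fund: 0.88 × 53 = 46.64.
So the deviation gain is 53 − 46.64 = 6.36, and the fine must be at least 6.36 tokens to wipe it out.

6.36 tokens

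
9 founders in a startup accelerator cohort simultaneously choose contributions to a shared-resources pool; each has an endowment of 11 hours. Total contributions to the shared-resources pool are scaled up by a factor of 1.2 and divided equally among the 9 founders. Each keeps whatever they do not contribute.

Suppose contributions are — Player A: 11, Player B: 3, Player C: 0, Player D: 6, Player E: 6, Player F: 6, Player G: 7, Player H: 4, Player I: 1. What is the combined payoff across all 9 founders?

Total contributed: 11 + 3 + 0 + 6 + 6 + 6 + 7 + 4 + 1 = 44; total kept: 9 × 11 − 44 = 55.
The shared-resources pool pays out 1.2 × 44 = 52.80 in aggregate.
Group total = 55 + 52.80 = 107.80.

107.80 hours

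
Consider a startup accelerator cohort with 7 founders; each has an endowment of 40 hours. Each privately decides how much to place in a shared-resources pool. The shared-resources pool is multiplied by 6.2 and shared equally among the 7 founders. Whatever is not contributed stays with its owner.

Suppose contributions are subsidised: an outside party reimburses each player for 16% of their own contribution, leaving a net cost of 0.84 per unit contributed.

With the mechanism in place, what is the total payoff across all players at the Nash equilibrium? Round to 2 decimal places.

1780.80 hours

With the mechanism, a contributed unit returns (6.2/7) / 0.84 = 1.0544 per unit of net cost to the contributor — now above 1 — so contributing fully is weakly dominant for every player.
At the Nash equilibrium everyone contributes 40. Group total payoff = 7 × (40 × 0.16 + 6.2 × 40) = 1780.80.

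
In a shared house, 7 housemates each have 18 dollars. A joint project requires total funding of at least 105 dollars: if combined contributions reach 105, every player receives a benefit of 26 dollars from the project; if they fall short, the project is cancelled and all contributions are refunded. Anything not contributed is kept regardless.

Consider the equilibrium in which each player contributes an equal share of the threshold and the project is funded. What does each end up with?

29 dollars

Equal share of the threshold: 105/7 = 15.
At this profile no one gains by cutting their contribution: any cut drops the total below 105, the project is cancelled, contributions are refunded, and the deviator ends with 18, which is less than 18 − 15 + 26 = 29. Contributing more than 15 just wastes the excess. So contributing exactly 15 is a best response.
Each player's payoff: 18 − 15 + 26 = 29.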